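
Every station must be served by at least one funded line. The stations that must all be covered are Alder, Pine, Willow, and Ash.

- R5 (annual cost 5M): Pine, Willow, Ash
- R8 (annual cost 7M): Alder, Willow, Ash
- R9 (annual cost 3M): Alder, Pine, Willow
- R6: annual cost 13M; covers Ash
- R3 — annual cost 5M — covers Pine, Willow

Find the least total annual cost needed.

8

This is an integer covering problem.
Choose R5 and R9: together they cover Alder, Pine, Willow, Ash — every station.
Total annual cost: 5 + 3 = 8.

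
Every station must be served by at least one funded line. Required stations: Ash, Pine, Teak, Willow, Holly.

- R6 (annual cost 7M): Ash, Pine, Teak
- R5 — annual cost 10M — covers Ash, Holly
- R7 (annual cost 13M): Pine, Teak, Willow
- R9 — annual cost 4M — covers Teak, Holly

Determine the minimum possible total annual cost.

23

The greedy cost-per-new-station heuristic would pick R9, R6, and R7 for 24, but a cheaper cover exists.
Choose R5 and R7: together they cover Ash, Pine, Teak, Willow, Holly — every station.
Total annual cost: 10 + 13 = 23.
No cover costs less than 23.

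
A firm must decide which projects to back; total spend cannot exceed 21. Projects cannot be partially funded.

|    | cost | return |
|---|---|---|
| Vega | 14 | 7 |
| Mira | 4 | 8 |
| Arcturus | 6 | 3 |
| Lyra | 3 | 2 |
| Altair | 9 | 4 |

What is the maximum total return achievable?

Vega + Mira: cost 14 + 4 = 18 ≤ 21, return 7 + 8 = 15.
Vega + Mira + Lyra: cost 14 + 4 + 3 = 21 ≤ 21, return 7 + 8 + 2 = 17.
Best is Vega, Mira, and Lyra with total return 17.

17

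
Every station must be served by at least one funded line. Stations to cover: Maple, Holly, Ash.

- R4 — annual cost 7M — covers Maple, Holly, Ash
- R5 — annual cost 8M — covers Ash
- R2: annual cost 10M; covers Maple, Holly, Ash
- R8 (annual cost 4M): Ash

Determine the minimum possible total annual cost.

This is a weighted set-cover instance.
R4 alone covers Maple, Holly, Ash — every station.
Total annual cost: 7.

7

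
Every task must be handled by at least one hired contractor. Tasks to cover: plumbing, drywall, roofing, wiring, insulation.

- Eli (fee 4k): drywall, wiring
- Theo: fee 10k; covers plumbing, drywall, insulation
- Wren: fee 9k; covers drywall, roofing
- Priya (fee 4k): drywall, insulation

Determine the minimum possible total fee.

The greedy cost-per-new-task heuristic would pick Eli, Priya, Wren, and Theo for 27, but a cheaper cover exists.
Choose Eli, Theo, and Wren: together they cover plumbing, drywall, roofing, wiring, insulation — every task.
Total fee: 4 + 10 + 9 = 23.
No cover costs less than 23.

23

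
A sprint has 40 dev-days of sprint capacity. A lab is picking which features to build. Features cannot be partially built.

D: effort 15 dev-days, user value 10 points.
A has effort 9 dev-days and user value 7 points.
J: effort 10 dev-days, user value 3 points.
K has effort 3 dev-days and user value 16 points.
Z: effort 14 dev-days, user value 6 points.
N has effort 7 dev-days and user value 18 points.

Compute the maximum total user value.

Allowing fractional choices, the relaxed optimum would be about 53.6, but features are indivisible.
D + K + Z + N: effort 15 + 3 + 14 + 7 = 39 ≤ 40, user value 10 + 16 + 6 + 18 = 50.
D + A + K + N: effort 15 + 9 + 3 + 7 = 34 ≤ 40, user value 10 + 7 + 16 + 18 = 51.
A + K + Z + N: effort 9 + 3 + 14 + 7 = 33 ≤ 40, user value 7 + 16 + 6 + 18 = 47.
Best is D, A, K, and N with total user value 51.

51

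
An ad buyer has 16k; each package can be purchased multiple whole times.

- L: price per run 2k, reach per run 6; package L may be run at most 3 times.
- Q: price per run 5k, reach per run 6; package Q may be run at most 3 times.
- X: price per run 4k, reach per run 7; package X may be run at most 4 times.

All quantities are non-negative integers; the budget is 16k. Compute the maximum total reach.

This is a bounded integer knapsack.
2×L and 3×X: price 16 ≤ 16, reach 2·6 + 3·7 = 33.
3×L and 2×X: price 14 ≤ 16, reach 3·6 + 2·7 = 32.
Best is 33.

33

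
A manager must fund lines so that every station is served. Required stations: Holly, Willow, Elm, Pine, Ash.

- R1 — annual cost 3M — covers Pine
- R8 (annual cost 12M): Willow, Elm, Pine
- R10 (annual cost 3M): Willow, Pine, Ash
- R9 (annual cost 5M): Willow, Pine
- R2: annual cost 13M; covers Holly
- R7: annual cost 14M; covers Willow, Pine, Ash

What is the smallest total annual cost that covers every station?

28

Choose R8, R10, and R2: together they cover Holly, Willow, Elm, Pine, Ash — every station.
Total annual cost: 12 + 3 + 13 = 28.
No cover costs less than 28.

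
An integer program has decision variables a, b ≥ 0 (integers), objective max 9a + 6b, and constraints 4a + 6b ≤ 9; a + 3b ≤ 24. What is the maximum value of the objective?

Relaxing integrality, the LP optimum is 20.25 at (a,b) = (2.25, 0), which is not an integer point.
(a,b)=(2,0): 4·2+6·0=8≤9, 1·2+3·0=2≤24, objective 18.
(a,b)=(1,0): 4·1+6·0=4≤9, 1·1+3·0=1≤24, objective 9.
No feasible integer point exceeds 18.

18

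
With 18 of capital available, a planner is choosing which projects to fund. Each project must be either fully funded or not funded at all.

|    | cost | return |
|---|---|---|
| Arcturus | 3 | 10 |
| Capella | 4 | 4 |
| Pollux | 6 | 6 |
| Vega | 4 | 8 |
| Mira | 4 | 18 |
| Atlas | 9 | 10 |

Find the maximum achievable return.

42

Arcturus + Pollux + Vega + Mira: cost 3 + 6 + 4 + 4 = 17 ≤ 18, return 10 + 6 + 8 + 18 = 42.
Arcturus + Capella + Vega + Mira: cost 3 + 4 + 4 + 4 = 15 ≤ 18, return 10 + 4 + 8 + 18 = 40.
Best is Arcturus, Pollux, Vega, and Mira with total return 42.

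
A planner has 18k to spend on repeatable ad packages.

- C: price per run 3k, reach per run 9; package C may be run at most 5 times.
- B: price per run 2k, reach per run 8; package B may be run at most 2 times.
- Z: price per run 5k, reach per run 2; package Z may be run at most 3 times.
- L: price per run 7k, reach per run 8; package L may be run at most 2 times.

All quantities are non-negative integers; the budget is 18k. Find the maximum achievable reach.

B has the best ratio (8/2); taking only B gives at most 2×8 = 16 (stopped by the supply cap of 2).
Mixing does better — 5×C and 1×B: price 17 ≤ 18, reach 5·9 + 1·8 = 53.

53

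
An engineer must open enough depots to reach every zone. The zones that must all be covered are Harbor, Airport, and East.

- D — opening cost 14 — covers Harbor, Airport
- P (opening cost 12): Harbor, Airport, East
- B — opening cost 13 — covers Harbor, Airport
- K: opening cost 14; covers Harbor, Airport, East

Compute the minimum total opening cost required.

P alone covers Harbor, Airport, East — every zone.
Total opening cost: 12.
No cover costs less than 12.

12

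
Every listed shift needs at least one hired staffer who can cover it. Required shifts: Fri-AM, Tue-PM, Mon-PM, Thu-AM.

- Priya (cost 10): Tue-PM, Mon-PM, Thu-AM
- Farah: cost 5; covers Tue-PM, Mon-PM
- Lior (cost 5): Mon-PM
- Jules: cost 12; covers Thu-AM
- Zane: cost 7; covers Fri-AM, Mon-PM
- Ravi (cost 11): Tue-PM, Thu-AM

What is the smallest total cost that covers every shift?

This is an integer covering problem.
The greedy cost-per-new-shift heuristic would pick Farah, Zane, and Priya for 22, but a cheaper cover exists.
Choose Priya and Zane: together they cover Fri-AM, Tue-PM, Mon-PM, Thu-AM — every shift.
Total cost: 10 + 7 = 17.
No cover costs less than 17.

17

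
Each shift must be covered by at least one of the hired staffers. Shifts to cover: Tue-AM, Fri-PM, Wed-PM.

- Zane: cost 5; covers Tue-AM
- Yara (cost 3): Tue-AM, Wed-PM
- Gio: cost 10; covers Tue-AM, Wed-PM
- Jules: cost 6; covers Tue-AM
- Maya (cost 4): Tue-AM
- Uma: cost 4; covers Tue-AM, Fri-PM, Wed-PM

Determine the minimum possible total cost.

4

This is an integer covering problem.
Uma alone covers Tue-AM, Fri-PM, Wed-PM — every shift.
Total cost: 4.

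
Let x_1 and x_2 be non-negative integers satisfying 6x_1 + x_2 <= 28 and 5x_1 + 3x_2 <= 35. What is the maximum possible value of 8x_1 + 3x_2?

Relaxing integrality, the LP optimum is 46.31 at (x_1,x_2) = (3.77, 5.38), which is not an integer point.
(x_1,x_2)=(4,4): 6·4+1·4=28≤28, 5·4+3·4=32≤35, objective 44.
(x_1,x_2)=(3,6): 6·3+1·6=24≤28, 5·3+3·6=33≤35, objective 42.
(x_1,x_2)=(4,3): 6·4+1·3=27≤28, 5·4+3·3=29≤35, objective 41.
No feasible integer point exceeds 44.

44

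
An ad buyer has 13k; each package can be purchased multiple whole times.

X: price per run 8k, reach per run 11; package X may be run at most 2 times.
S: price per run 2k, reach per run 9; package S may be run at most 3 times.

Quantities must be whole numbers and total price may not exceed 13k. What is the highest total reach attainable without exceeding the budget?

29

This is a bounded integer knapsack.
S has the best ratio (9/2); taking only S gives at most 3×9 = 27 (stopped by the supply cap of 3).
Mixing does better — 1×X and 2×S: price 12 ≤ 13, reach 1·11 + 2·9 = 29.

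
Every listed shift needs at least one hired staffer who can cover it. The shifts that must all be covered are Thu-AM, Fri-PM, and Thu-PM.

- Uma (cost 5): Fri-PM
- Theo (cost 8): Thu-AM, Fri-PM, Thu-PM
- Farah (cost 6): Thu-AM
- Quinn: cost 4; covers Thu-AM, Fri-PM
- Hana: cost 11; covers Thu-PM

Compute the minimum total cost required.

This is an integer covering problem.
The greedy cost-per-new-shift heuristic would pick Quinn and Theo for 12, but a cheaper cover exists.
Theo alone covers Thu-AM, Fri-PM, Thu-PM — every shift.
Total cost: 8.
No cover costs less than 8.

8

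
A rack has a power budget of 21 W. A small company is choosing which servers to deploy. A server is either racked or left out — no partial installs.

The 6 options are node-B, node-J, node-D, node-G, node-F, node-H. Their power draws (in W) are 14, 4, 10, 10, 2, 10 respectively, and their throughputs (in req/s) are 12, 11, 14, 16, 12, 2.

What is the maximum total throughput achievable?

Allowing fractional choices, the relaxed optimum would be about 46.0, but servers are indivisible.
node-J + node-G + node-F: power draw 4 + 10 + 2 = 16 ≤ 21, throughput 11 + 16 + 12 = 39.
node-J + node-D + node-F: power draw 4 + 10 + 2 = 16 ≤ 21, throughput 11 + 14 + 12 = 37.
Best is node-J, node-G, and node-F with total throughput 39.

39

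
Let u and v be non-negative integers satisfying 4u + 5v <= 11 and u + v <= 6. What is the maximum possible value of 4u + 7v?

(u,v)=(0,2): 4·0+5·2=10≤11, 1·0+1·2=2≤6, objective 14.
(u,v)=(1,1): 4·1+5·1=9≤11, 1·1+1·1=2≤6, objective 11.
No feasible integer point exceeds 14.

14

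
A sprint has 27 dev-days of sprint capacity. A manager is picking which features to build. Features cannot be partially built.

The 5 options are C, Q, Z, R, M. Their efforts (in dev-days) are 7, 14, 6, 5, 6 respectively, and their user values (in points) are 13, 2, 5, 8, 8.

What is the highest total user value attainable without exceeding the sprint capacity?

C + Z + R + M: effort 7 + 6 + 5 + 6 = 24 ≤ 27, user value 13 + 5 + 8 + 8 = 34.
C + R + M: effort 7 + 5 + 6 = 18 ≤ 27, user value 13 + 8 + 8 = 29.
Best is C, Z, R, and M with total user value 34.

34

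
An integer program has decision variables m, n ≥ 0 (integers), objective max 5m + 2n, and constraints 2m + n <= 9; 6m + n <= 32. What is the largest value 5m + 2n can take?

(m,n)=(4,1): 2·4+1·1=9≤9, 6·4+1·1=25≤32, objective 22.
(m,n)=(4,0): 2·4+1·0=8≤9, 6·4+1·0=24≤32, objective 20.
(m,n)=(3,2): 2·3+1·2=8≤9, 6·3+1·2=20≤32, objective 19.
(m,n)=(3,1): 2·3+1·1=7≤9, 6·3+1·1=19≤32, objective 17.
The best lattice point is (4,1), giving 22.

22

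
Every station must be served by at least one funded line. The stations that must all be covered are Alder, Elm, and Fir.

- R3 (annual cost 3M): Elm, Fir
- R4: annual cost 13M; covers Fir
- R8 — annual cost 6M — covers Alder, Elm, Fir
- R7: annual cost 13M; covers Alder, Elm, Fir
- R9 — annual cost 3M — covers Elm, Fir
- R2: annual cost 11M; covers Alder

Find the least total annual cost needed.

6

The greedy cost-per-new-station heuristic would pick R3 and R8 for 9, but a cheaper cover exists.
R8 alone covers Alder, Elm, Fir — every station.
Total annual cost: 6.
No cover costs less than 6.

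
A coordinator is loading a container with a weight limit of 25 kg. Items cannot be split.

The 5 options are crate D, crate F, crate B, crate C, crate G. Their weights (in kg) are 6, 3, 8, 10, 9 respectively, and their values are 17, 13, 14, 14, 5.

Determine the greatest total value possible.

This is a 0-1 knapsack instance.
Take crate D, crate B, and crate C: weight 6 + 8 + 10 = 24 ≤ 25, value 17 + 14 + 14 = 45.
No other feasible combination does better.

45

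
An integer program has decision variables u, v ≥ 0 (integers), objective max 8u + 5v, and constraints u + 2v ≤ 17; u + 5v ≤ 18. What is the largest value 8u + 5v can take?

136

(u,v)=(17,0): 1·17+2·0=17≤17, 1·17+5·0=17≤18, objective 136.
(u,v)=(16,0): 1·16+2·0=16≤17, 1·16+5·0=16≤18, objective 128.
Maximum is 136 at (u,v)=(17,0).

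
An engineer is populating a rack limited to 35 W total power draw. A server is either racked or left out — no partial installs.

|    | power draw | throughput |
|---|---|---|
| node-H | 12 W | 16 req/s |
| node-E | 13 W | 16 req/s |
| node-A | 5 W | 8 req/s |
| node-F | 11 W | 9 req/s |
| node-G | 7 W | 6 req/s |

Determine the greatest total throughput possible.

Treat it as a binary knapsack problem.
Allowing fractional choices, the relaxed optimum would be about 44.3, but servers are indivisible.
node-H + node-E + node-G: power draw 12 + 13 + 7 = 32 ≤ 35, throughput 16 + 16 + 6 = 38.
node-H + node-E + node-A: power draw 12 + 13 + 5 = 30 ≤ 35, throughput 16 + 16 + 8 = 40.
node-H + node-A + node-F + node-G: power draw 12 + 5 + 11 + 7 = 35 ≤ 35, throughput 16 + 8 + 9 + 6 = 39.
Best is node-H, node-E, and node-A with total throughput 40.

40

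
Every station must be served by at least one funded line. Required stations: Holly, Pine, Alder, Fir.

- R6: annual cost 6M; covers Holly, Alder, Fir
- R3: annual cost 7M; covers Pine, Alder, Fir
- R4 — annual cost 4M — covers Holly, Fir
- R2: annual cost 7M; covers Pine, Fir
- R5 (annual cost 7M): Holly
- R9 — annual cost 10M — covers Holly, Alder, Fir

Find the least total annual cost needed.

The greedy cost-per-new-station heuristic would pick R6 and R3 for 13, but a cheaper cover exists.
Choose R3 and R4: together they cover Holly, Pine, Alder, Fir — every station.
Total annual cost: 7 + 4 = 11.
No cover costs less than 11.

11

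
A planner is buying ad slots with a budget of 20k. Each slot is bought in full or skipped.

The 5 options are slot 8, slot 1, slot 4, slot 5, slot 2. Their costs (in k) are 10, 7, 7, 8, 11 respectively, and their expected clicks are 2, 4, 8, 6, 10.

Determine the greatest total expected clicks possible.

18

Treat it as a binary knapsack problem.
slot 4 + slot 5: cost 7 + 8 = 15 ≤ 20, expected clicks 8 + 6 = 14.
slot 4 + slot 2: cost 7 + 11 = 18 ≤ 20, expected clicks 8 + 10 = 18.
slot 5 + slot 2: cost 8 + 11 = 19 ≤ 20, expected clicks 6 + 10 = 16.
Best is slot 4 and slot 2 with total expected clicks 18.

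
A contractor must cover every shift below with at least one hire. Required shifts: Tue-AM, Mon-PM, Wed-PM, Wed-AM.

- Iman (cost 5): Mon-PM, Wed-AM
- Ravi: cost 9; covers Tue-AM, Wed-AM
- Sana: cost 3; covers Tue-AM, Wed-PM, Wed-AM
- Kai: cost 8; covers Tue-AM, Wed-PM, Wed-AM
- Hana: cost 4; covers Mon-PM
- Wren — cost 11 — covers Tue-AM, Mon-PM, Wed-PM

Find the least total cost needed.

7

Choose Sana and Hana: together they cover Tue-AM, Mon-PM, Wed-PM, Wed-AM — every shift.
Total cost: 3 + 4 = 7.
No cover costs less than 7.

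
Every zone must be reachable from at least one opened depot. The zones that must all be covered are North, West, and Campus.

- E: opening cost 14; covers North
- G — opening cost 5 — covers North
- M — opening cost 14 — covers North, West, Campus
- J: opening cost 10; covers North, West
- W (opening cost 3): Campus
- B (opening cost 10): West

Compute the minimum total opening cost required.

Choose J and W: together they cover North, West, Campus — every zone.
Total opening cost: 10 + 3 = 13.

13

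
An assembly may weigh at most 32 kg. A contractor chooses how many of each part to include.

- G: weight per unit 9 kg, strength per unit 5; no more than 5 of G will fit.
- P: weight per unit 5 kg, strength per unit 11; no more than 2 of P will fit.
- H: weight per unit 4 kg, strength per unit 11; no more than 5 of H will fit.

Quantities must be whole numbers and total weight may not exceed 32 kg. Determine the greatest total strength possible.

77

This is a bounded integer knapsack.
1×P and 5×H: weight 25 ≤ 32, strength 1·11 + 5·11 = 66.
2×P and 5×H: weight 30 ≤ 32, strength 2·11 + 5·11 = 77.
Best is 77.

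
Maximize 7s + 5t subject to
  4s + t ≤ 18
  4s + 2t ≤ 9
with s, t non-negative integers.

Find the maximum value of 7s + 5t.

20

Relaxing integrality, the LP optimum is 22.50 at (s,t) = (0, 4.5), which is not an integer point.
(s,t)=(0,4): 4·0+1·4=4≤18, 4·0+2·4=8≤9, objective 20.
(s,t)=(0,3): 4·0+1·3=3≤18, 4·0+2·3=6≤9, objective 15.
The best lattice point is (0,4), giving 20.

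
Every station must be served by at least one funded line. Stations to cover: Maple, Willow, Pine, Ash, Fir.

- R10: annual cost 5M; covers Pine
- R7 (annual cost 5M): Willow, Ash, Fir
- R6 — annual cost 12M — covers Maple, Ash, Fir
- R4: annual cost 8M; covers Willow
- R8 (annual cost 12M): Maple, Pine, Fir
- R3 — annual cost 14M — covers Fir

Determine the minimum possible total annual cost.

17

The greedy cost-per-new-station heuristic would pick R7, R10, and R6 for 22, but a cheaper cover exists.
Choose R7 and R8: together they cover Maple, Willow, Pine, Ash, Fir — every station.
Total annual cost: 5 + 12 = 17.
No cover costs less than 17.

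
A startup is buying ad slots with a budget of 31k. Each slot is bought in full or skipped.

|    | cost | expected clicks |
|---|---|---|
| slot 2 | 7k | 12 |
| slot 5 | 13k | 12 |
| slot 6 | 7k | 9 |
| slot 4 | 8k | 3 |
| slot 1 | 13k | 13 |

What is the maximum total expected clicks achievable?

34

Allowing fractional choices, the relaxed optimum would be about 37.7, but ad slots are indivisible.
slot 2 + slot 6 + slot 1: cost 7 + 7 + 13 = 27 ≤ 31, expected clicks 12 + 9 + 13 = 34.
slot 2 + slot 5 + slot 6: cost 7 + 13 + 7 = 27 ≤ 31, expected clicks 12 + 12 + 9 = 33.
Best is slot 2, slot 6, and slot 1 with total expected clicks 34.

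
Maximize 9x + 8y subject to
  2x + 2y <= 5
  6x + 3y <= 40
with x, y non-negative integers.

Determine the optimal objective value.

18

(x,y)=(2,0): 2·2+2·0=4≤5, 6·2+3·0=12≤40, objective 18.
(x,y)=(1,1): 2·1+2·1=4≤5, 6·1+3·1=9≤40, objective 17.
(x,y)=(1,0): 2·1+2·0=2≤5, 6·1+3·0=6≤40, objective 9.
The best lattice point is (2,0), giving 18.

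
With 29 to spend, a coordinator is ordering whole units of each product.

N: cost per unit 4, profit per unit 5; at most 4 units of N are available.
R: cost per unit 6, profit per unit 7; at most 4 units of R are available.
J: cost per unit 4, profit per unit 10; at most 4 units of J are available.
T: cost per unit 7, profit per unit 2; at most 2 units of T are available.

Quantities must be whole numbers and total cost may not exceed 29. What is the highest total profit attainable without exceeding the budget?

J has the best ratio (10/4); taking only J gives at most 4×10 = 40 (stopped by the supply cap of 4).
Mixing does better — 3×N and 4×J: cost 28 ≤ 29, profit 3·5 + 4·10 = 55.

55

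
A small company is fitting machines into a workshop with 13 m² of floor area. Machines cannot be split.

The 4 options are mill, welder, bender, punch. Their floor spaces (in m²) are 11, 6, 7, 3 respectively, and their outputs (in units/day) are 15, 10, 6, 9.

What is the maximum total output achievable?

19

This is an integer program with binary decision variables.
welder + bender: floor space 6 + 7 = 13 ≤ 13, output 10 + 6 = 16.
welder + punch: floor space 6 + 3 = 9 ≤ 13, output 10 + 9 = 19.
bender + punch: floor space 7 + 3 = 10 ≤ 13, output 6 + 9 = 15.
Best is welder and punch with total output 19.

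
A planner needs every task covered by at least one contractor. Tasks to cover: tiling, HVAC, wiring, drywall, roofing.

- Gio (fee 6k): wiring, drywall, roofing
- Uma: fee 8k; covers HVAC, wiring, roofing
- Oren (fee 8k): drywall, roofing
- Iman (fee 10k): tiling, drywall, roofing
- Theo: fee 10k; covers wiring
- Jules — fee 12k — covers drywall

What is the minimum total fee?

18

The greedy cost-per-new-task heuristic would pick Gio, Uma, and Iman for 24, but a cheaper cover exists.
Choose Uma and Iman: together they cover tiling, HVAC, wiring, drywall, roofing — every task.
Total fee: 8 + 10 = 18.
No cover costs less than 18.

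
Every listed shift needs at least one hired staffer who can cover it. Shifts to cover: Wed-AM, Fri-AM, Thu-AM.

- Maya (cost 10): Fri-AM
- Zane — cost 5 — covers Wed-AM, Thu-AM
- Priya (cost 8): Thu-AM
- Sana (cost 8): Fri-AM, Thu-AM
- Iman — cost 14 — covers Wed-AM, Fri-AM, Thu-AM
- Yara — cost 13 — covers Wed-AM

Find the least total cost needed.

This is a weighted set-cover instance.
Choose Zane and Sana: together they cover Wed-AM, Fri-AM, Thu-AM — every shift.
Total cost: 5 + 8 = 13.
No cover costs less than 13.

13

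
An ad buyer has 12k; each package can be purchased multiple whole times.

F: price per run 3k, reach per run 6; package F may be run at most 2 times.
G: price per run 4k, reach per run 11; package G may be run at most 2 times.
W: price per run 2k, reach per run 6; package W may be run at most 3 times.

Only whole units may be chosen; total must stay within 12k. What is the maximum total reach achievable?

This is a bounded integer knapsack.
2×G and 2×W: price 12 ≤ 12, reach 2·11 + 2·6 = 34.
2×F and 3×W: price 12 ≤ 12, reach 2·6 + 3·6 = 30.
Best is 34.

34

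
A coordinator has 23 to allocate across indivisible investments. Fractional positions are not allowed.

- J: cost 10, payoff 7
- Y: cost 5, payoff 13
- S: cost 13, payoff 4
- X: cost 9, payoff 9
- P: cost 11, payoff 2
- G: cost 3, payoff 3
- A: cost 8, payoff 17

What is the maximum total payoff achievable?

Allowing fractional choices, the relaxed optimum would be about 40.0, but investments are indivisible.
J + Y + A: cost 10 + 5 + 8 = 23 ≤ 23, payoff 7 + 13 + 17 = 37.
Y + X + A: cost 5 + 9 + 8 = 22 ≤ 23, payoff 13 + 9 + 17 = 39.
Y + G + A: cost 5 + 3 + 8 = 16 ≤ 23, payoff 13 + 3 + 17 = 33.
Best is Y, X, and A with total payoff 39.

39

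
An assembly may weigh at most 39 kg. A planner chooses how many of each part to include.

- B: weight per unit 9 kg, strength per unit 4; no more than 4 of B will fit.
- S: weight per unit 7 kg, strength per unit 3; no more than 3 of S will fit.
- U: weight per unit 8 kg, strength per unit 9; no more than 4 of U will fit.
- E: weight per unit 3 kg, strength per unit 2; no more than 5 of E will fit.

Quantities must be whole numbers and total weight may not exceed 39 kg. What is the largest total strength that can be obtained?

40

Take 4×U and 2×E: weight 38 ≤ 39, strength 4·9 + 2·2 = 40.
U has the best ratio (9/8) and is taken to its limit of 4; remaining capacity is filled optimally with the others.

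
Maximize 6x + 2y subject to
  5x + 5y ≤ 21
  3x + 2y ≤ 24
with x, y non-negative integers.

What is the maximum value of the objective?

Relaxing integrality, the LP optimum is 25.20 at (x,y) = (4.2, 0), which is not an integer point.
(x,y)=(4,0) is feasible, giving 24.
(x,y)=(3,1) is feasible, giving 20.
Maximum is 24 at (x,y)=(4,0).

24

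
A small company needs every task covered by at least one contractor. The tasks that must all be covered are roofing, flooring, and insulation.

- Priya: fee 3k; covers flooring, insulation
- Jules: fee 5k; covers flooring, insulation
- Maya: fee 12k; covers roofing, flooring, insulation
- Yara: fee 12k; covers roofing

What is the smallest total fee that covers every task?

12

The greedy cost-per-new-task heuristic would pick Priya and Maya for 15, but a cheaper cover exists.
Maya alone covers roofing, flooring, insulation — every task.
Total fee: 12.
No cover costs less than 12.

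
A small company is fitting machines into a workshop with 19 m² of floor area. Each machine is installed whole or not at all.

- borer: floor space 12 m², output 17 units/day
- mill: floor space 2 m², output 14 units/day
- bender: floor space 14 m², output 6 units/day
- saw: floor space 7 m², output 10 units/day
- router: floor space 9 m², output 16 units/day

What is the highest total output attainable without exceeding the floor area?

40

Allowing fractional choices, the relaxed optimum would be about 41.4, but machines are indivisible.
borer + mill: floor space 12 + 2 = 14 ≤ 19, output 17 + 14 = 31.
mill + saw + router: floor space 2 + 7 + 9 = 18 ≤ 19, output 14 + 10 + 16 = 40.
Best is mill, saw, and router with total output 40.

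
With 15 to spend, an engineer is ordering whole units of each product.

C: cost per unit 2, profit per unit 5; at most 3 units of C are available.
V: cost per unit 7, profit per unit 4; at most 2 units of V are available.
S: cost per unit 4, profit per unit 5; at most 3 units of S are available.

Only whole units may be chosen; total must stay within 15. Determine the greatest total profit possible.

25

1×C and 3×S: cost 14 ≤ 15, profit 1·5 + 3·5 = 20.
3×C and 2×S: cost 14 ≤ 15, profit 3·5 + 2·5 = 25.
Best is 25.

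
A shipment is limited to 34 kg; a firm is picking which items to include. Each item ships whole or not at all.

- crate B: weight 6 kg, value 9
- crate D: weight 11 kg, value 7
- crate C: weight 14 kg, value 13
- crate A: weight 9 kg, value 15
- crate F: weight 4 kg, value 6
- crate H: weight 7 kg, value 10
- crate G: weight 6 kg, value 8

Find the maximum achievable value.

48

crate B + crate C + crate A + crate F: weight 6 + 14 + 9 + 4 = 33 ≤ 34, value 9 + 13 + 15 + 6 = 43.
crate C + crate A + crate F + crate H: weight 14 + 9 + 4 + 7 = 34 ≤ 34, value 13 + 15 + 6 + 10 = 44.
crate B + crate A + crate F + crate H + crate G: weight 6 + 9 + 4 + 7 + 6 = 32 ≤ 34, value 9 + 15 + 6 + 10 + 8 = 48.
Best is crate B, crate A, crate F, crate H, and crate G with total value 48.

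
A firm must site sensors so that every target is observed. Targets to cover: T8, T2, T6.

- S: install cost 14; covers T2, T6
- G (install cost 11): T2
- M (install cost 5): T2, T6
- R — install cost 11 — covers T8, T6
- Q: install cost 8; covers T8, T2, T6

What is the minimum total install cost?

8

The greedy cost-per-new-target heuristic would pick M and Q for 13, but a cheaper cover exists.
Q alone covers T8, T2, T6 — every target.
Total install cost: 8.
No cover costs less than 8.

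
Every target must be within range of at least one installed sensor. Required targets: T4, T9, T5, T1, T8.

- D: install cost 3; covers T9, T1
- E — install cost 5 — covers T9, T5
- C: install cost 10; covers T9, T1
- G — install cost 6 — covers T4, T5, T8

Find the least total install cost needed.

9

Choose D and G: together they cover T4, T9, T5, T1, T8 — every target.
Total install cost: 3 + 6 = 9.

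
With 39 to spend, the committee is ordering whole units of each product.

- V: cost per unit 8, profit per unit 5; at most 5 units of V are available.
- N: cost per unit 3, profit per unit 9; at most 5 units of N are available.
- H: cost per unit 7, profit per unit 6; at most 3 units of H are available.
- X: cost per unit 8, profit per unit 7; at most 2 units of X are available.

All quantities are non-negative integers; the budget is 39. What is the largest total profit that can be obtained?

5×N, 1×H, and 2×X: cost 38 ≤ 39, profit 5·9 + 1·6 + 2·7 = 65.
5×N, 2×H, and 1×X: cost 37 ≤ 39, profit 5·9 + 2·6 + 1·7 = 64.
Best is 65.

65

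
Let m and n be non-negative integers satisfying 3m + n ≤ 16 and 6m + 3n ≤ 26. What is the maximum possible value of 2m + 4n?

The continuous relaxation peaks at (0, 8.67) with value 34.67; rounding to a feasible lattice point costs some objective.
(m,n)=(0,8): 3·0+1·8=8≤16, 6·0+3·8=24≤26, objective 32.
(m,n)=(0,7): 3·0+1·7=7≤16, 6·0+3·7=21≤26, objective 28.
No feasible integer point exceeds 32.

32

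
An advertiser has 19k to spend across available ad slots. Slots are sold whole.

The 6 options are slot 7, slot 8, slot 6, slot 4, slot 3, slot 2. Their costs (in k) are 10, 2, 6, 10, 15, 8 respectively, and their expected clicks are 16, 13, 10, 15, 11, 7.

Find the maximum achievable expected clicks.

39

Allowing fractional choices, the relaxed optimum would be about 40.5, but ad slots are indivisible.
slot 8 + slot 6 + slot 4: cost 2 + 6 + 10 = 18 ≤ 19, expected clicks 13 + 10 + 15 = 38.
slot 7 + slot 8 + slot 6: cost 10 + 2 + 6 = 18 ≤ 19, expected clicks 16 + 13 + 10 = 39.
Best is slot 7, slot 8, and slot 6 with total expected clicks 39.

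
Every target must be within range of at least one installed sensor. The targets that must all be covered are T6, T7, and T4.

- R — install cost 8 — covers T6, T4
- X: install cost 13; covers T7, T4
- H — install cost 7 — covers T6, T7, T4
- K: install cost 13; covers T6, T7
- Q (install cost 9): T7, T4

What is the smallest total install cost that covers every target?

This is an integer covering problem.
H alone covers T6, T7, T4 — every target.
Total install cost: 7.
No cover costs less than 7.

7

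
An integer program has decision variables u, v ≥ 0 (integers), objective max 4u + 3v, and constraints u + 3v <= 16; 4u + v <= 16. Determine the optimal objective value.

24

Relaxing integrality, the LP optimum is 24.73 at (u,v) = (2.91, 4.36), which is not an integer point.
(u,v)=(3,4): 1·3+3·4=15≤16, 4·3+1·4=16≤16, objective 24.
(u,v)=(3,3): 1·3+3·3=12≤16, 4·3+1·3=15≤16, objective 21.
(u,v)=(2,4): 1·2+3·4=14≤16, 4·2+1·4=12≤16, objective 20.
The best lattice point is (3,4), giving 24.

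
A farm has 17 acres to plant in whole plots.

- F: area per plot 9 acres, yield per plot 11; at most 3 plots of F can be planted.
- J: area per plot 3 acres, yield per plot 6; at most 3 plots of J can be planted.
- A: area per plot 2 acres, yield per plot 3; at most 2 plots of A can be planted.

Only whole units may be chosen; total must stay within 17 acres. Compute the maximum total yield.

26

1×F, 2×J, and 1×A: area 17 ≤ 17, yield 1·11 + 2·6 + 1·3 = 26.
3×J and 2×A: area 13 ≤ 17, yield 3·6 + 2·3 = 24.
Best is 26.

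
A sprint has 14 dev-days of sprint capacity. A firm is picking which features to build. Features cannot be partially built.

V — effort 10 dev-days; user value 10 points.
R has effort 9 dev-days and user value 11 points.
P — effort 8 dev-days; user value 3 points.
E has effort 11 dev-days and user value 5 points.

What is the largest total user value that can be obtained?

11

This is a 0-1 knapsack instance.
Allowing fractional choices, the relaxed optimum would be about 16.0, but features are indivisible.
R: effort 9 ≤ 14, user value 11.
V: effort 10 ≤ 14, user value 10.
E: effort 11 ≤ 14, user value 5.
Best is R with total user value 11.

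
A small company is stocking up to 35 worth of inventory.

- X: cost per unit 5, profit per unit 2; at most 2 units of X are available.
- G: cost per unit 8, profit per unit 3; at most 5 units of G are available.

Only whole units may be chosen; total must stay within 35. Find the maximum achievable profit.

13

Take 2×X and 3×G: cost 34 ≤ 35, profit 2·2 + 3·3 = 13.
X has the best ratio (2/5) and is taken to its limit of 2; remaining capacity is filled optimally with the others.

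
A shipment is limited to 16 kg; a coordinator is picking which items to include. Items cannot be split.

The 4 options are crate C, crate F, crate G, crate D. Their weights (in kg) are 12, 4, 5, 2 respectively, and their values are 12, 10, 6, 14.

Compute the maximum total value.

Allowing fractional choices, the relaxed optimum would be about 35.0, but items are indivisible.
crate C + crate D: weight 12 + 2 = 14 ≤ 16, value 12 + 14 = 26.
crate F + crate G + crate D: weight 4 + 5 + 2 = 11 ≤ 16, value 10 + 6 + 14 = 30.
crate F + crate D: weight 4 + 2 = 6 ≤ 16, value 10 + 14 = 24.
Best is crate F, crate G, and crate D with total value 30.

30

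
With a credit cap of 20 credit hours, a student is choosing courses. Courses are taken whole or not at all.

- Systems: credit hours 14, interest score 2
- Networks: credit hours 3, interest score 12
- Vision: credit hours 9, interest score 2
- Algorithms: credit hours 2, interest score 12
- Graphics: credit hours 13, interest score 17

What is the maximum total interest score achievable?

41

Allowing fractional choices, the relaxed optimum would be about 41.4, but courses are indivisible.
Algorithms + Graphics: credit hours 2 + 13 = 15 ≤ 20, interest score 12 + 17 = 29.
Networks + Algorithms + Graphics: credit hours 3 + 2 + 13 = 18 ≤ 20, interest score 12 + 12 + 17 = 41.
Networks + Graphics: credit hours 3 + 13 = 16 ≤ 20, interest score 12 + 17 = 29.
Best is Networks, Algorithms, and Graphics with total interest score 41.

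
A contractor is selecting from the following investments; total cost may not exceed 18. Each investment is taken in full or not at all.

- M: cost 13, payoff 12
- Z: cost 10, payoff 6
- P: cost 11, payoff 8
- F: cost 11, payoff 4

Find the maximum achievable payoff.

12

Take M: cost 13 ≤ 18, payoff 12.
No other feasible combination does better.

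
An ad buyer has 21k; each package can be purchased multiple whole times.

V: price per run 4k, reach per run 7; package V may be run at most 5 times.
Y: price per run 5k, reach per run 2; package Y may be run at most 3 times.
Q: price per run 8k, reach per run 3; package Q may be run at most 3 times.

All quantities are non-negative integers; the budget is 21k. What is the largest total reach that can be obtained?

This is a bounded integer knapsack.
V has the best ratio (7/4); taking only V gives at most 5×7 = 35 (stopped by the price limit).
Optimal: 5×V: price 20 ≤ 21, reach 5·7 = 35.

35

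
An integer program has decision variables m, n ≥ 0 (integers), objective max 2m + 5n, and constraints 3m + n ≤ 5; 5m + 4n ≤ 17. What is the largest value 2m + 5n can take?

20

(m,n)=(0,4): 3·0+1·4=4≤5, 5·0+4·4=16≤17, objective 20.
(m,n)=(0,3): 3·0+1·3=3≤5, 5·0+4·3=12≤17, objective 15.
No feasible integer point exceeds 20.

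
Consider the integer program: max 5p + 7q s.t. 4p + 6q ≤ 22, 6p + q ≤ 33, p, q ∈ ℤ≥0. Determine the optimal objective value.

(p,q)=(4,1): 4·4+6·1=22≤22, 6·4+1·1=25≤33, objective 27.
(p,q)=(5,0): 4·5+6·0=20≤22, 6·5+1·0=30≤33, objective 25.
(p,q)=(3,1): 4·3+6·1=18≤22, 6·3+1·1=19≤33, objective 22.
No feasible integer point exceeds 27.

27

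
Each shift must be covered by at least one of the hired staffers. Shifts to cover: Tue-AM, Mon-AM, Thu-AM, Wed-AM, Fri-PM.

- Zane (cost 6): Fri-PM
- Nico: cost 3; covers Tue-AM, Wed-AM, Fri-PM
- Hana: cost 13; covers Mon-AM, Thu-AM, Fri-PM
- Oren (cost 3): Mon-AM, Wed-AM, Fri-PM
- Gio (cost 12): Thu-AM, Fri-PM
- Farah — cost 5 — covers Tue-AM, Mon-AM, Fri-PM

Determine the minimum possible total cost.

The greedy cost-per-new-shift heuristic would pick Nico, Oren, and Gio for 18, but a cheaper cover exists.
Choose Nico and Hana: together they cover Tue-AM, Mon-AM, Thu-AM, Wed-AM, Fri-PM — every shift.
Total cost: 3 + 13 = 16.
No cover costs less than 16.

16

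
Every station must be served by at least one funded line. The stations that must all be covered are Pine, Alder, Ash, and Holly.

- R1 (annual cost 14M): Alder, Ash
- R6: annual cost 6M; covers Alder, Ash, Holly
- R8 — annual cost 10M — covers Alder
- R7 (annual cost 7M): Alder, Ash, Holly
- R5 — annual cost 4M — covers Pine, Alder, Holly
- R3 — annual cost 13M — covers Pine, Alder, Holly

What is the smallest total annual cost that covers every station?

10

Choose R6 and R5: together they cover Pine, Alder, Ash, Holly — every station.
Total annual cost: 6 + 4 = 10.
No cover costs less than 10.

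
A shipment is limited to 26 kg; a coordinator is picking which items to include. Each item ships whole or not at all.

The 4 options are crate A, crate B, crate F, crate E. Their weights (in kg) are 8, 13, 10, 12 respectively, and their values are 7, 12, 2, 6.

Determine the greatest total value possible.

Take crate A and crate B: weight 8 + 13 = 21 ≤ 26, value 7 + 12 = 19.
No other feasible combination does better.

19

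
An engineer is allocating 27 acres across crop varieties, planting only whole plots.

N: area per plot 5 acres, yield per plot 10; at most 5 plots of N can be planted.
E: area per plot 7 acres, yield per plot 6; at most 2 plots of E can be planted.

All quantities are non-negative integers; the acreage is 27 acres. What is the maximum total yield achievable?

This is a bounded integer knapsack.
5×N: area 25 ≤ 27, yield 5·10 = 50.
4×N and 1×E: area 27 ≤ 27, yield 4·10 + 1·6 = 46.
Best is 50.

50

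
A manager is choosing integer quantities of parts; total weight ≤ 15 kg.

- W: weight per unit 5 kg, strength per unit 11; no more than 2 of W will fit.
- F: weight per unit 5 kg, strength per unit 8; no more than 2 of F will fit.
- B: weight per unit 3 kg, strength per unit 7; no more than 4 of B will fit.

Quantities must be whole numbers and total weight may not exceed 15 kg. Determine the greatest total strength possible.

32

This is a bounded integer knapsack.
B has the best ratio (7/3); taking only B gives at most 4×7 = 28 (stopped by the supply cap of 4).
Mixing does better — 1×W and 3×B: weight 14 ≤ 15, strength 1·11 + 3·7 = 32.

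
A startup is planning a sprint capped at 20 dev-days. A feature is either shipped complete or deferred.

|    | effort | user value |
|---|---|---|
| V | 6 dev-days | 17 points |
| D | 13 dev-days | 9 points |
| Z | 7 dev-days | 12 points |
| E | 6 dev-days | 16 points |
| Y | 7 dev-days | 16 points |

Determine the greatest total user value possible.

This is a 0-1 knapsack instance.
V + Z + Y: effort 6 + 7 + 7 = 20 ≤ 20, user value 17 + 12 + 16 = 45.
V + Z + E: effort 6 + 7 + 6 = 19 ≤ 20, user value 17 + 12 + 16 = 45.
V + E + Y: effort 6 + 6 + 7 = 19 ≤ 20, user value 17 + 16 + 16 = 49.
Best is V, E, and Y with total user value 49.

49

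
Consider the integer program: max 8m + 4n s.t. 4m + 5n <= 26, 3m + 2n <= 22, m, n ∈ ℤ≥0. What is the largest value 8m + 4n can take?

(m,n)=(6,0): 4·6+5·0=24≤26, 3·6+2·0=18≤22, objective 48.
(m,n)=(5,1): 4·5+5·1=25≤26, 3·5+2·1=17≤22, objective 44.
(m,n)=(5,0): 4·5+5·0=20≤26, 3·5+2·0=15≤22, objective 40.
No feasible integer point exceeds 48.

48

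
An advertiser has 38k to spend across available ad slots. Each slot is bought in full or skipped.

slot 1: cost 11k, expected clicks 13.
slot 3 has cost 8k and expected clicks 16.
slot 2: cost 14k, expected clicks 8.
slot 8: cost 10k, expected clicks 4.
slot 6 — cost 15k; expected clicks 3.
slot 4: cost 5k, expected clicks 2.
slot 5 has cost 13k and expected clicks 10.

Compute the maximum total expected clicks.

slot 1 + slot 3 + slot 5: cost 11 + 8 + 13 = 32 ≤ 38, expected clicks 13 + 16 + 10 = 39.
slot 1 + slot 3 + slot 4 + slot 5: cost 11 + 8 + 5 + 13 = 37 ≤ 38, expected clicks 13 + 16 + 2 + 10 = 41.
slot 1 + slot 3 + slot 2 + slot 4: cost 11 + 8 + 14 + 5 = 38 ≤ 38, expected clicks 13 + 16 + 8 + 2 = 39.
Best is slot 1, slot 3, slot 4, and slot 5 with total expected clicks 41.

41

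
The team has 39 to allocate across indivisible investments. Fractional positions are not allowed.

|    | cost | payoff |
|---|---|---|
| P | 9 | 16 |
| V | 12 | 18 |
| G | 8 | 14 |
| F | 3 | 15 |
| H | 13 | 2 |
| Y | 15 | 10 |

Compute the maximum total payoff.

Treat it as a binary knapsack problem.
Allowing fractional choices, the relaxed optimum would be about 67.7, but investments are indivisible.
V + G + F + Y: cost 12 + 8 + 3 + 15 = 38 ≤ 39, payoff 18 + 14 + 15 + 10 = 57.
P + V + F + Y: cost 9 + 12 + 3 + 15 = 39 ≤ 39, payoff 16 + 18 + 15 + 10 = 59.
P + V + G + F: cost 9 + 12 + 8 + 3 = 32 ≤ 39, payoff 16 + 18 + 14 + 15 = 63.
Best is P, V, G, and F with total payoff 63.

63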